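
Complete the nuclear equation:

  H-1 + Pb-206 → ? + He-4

Conserve mass number: 1 + 206 = A + 4, so A = 203.
Conserve atomic number: 1 + 82 = Z + 2, so Z = 81.
Z = 81 is thallium, so the species is Tl-203.

Tl-203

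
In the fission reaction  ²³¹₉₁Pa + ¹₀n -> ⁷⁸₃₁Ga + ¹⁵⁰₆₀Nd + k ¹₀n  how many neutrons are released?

4

Conserve mass number: 232 = 78 + 150 + k, so k = 232 − 228 = 4.
Check atomic number: 91 = 31 + 60 + 0 = 91. ✓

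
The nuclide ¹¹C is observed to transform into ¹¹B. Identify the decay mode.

ΔA = 11 − 11 = 0; ΔZ = 5 − 6 = -1.
A is unchanged and Z drops by 1 — a proton has become a neutron (β⁺ emission or electron capture).

beta-plus decay or electron capture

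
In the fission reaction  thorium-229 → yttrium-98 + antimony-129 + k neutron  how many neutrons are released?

Conserve mass number: 229 = 98 + 129 + k, so k = 229 − 227 = 2.
Check atomic number: 90 = 39 + 51 + 0 = 90. ✓

2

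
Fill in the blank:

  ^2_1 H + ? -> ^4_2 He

deuteron

Conserve mass number: 2 + A = 4, so A = 2.
Conserve atomic number: 1 + Z = 2, so Z = 1.
A = 2 and Z = 1 is ^2_1 H — a deuteron.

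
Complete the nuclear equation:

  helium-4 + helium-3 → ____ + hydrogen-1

Conserve mass number: 4 + 3 = A + 1, so A = 6.
Conserve atomic number: 2 + 2 = Z + 1, so Z = 3.
Z = 3 is lithium, so the species is lithium-6.

Li-6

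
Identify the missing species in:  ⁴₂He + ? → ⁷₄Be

Conserve mass number: 4 + A = 7, so A = 3.
Conserve atomic number: 2 + Z = 4, so Z = 2.
Z = 2 is helium, so the species is ³₂He.

He-3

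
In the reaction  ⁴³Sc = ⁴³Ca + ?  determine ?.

Conserve mass number: 43 = 43 + A, so A = 0.
Conserve atomic number: 21 = 20 + Z, so Z = 1.
A = 0 and Z = 1 is e⁺ — a positron.

positron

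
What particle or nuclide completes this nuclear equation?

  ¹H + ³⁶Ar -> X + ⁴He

Cl-33

Conserve mass number: 1 + 36 = A + 4, so A = 33.
Conserve atomic number: 1 + 18 = Z + 2, so Z = 17.
Z = 17 is chlorine, so the species is ³³Cl.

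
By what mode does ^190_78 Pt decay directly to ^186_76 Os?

alpha decay

ΔA = 186 − 190 = -4; ΔZ = 76 − 78 = -2.
A drops by 4 and Z drops by 2 — the signature of alpha emission.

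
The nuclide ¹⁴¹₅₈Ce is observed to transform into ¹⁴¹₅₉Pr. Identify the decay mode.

beta-minus decay

ΔA = 141 − 141 = 0; ΔZ = 59 − 58 = +1.
A is unchanged and Z rises by 1 — a neutron has become a proton (β⁻ decay).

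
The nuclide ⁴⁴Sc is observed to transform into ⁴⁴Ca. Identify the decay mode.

beta-plus decay or electron capture

ΔA = 44 − 44 = 0; ΔZ = 20 − 21 = -1.
A is unchanged and Z drops by 1 — a proton has become a neutron (β⁺ emission or electron capture).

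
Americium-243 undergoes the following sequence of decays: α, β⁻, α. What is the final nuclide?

U-235

Start: (A, Z) = (243, 95).
After α: (239, 93).
After β⁻: (239, 94).
After α: (235, 92).
Z = 92 is uranium.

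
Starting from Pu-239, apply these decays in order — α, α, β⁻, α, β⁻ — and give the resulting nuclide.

Start: (A, Z) = (239, 94).
After α: (235, 92).
After α: (231, 90).
After β⁻: (231, 91).
After α: (227, 89).
After β⁻: (227, 90).
Z = 90 is thorium.

Th-227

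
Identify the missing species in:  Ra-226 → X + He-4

Conserve mass number: 226 = A + 4, so A = 222.
Conserve atomic number: 88 = Z + 2, so Z = 86.
Z = 86 is radon, so the species is Rn-222.

Rn-222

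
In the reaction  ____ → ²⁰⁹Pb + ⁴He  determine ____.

Po-213

Conserve mass number: A = 209 + 4, so A = 213.
Conserve atomic number: Z = 82 + 2, so Z = 84.
Z = 84 is polonium, so the species is ²¹³Po.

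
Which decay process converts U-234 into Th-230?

ΔA = 230 − 234 = -4; ΔZ = 90 − 92 = -2.
A drops by 4 and Z drops by 2 — the signature of alpha emission.

alpha decay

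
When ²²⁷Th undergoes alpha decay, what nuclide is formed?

Alpha decay: mass number changes by -4, atomic number by -2.
A: 227 − 4 = 223; Z: 90 − 2 = 88.
Z = 88 is radium, so the daughter is ²²³Ra.

Ra-223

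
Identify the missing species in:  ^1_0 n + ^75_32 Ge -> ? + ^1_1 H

Ga-75

Conserve mass number: 1 + 75 = A + 1, so A = 75.
Conserve atomic number: 0 + 32 = Z + 1, so Z = 31.
Z = 31 is gallium, so the species is ^75_31 Ga.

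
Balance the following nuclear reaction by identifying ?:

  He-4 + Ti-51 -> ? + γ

Cr-55

Conserve mass number: 4 + 51 = A + 0, so A = 55.
Conserve atomic number: 2 + 22 = Z + 0, so Z = 24.
Z = 24 is chromium, so the species is Cr-55.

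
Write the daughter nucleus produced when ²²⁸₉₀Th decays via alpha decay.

Alpha decay: mass number changes by -4, atomic number by -2.
A: 228 − 4 = 224; Z: 90 − 2 = 88.
Z = 88 is radium, so the daughter is ²²⁴₈₈Ra.

Ra-224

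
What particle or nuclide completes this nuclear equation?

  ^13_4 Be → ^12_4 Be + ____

neutron

Conserve mass number: 13 = 12 + A, so A = 1.
Conserve atomic number: 4 = 4 + Z, so Z = 0.
A = 1 and Z = 0 is ^1_0 n — a neutron.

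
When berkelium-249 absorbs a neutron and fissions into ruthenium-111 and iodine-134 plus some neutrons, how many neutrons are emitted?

Conserve mass number: 250 = 111 + 134 + k, so k = 250 − 245 = 5.
Check atomic number: 97 = 44 + 53 + 0 = 97. ✓

5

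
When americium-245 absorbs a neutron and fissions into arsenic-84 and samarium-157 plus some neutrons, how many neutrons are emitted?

5

Conserve mass number: 246 = 84 + 157 + k, so k = 246 − 241 = 5.
Check atomic number: 95 = 33 + 62 + 0 = 95. ✓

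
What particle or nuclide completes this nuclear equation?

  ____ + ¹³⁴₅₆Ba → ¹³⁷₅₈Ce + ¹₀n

alpha particle

Conserve mass number: A + 134 = 137 + 1, so A = 4.
Conserve atomic number: Z + 56 = 58 + 0, so Z = 2.
A = 4 and Z = 2 is ⁴₂He — an alpha particle.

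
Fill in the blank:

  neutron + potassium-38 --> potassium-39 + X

gamma ray

Conserve mass number: 1 + 38 = 39 + A, so A = 0.
Conserve atomic number: 0 + 19 = 19 + Z, so Z = 0.
A = 0 and Z = 0 is γ — a gamma ray.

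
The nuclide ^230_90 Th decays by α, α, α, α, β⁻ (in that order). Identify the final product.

Bi-214

Start: (A, Z) = (230, 90).
After α: (226, 88).
After α: (222, 86).
After α: (218, 84).
After α: (214, 82).
After β⁻: (214, 83).
Z = 83 is bismuth.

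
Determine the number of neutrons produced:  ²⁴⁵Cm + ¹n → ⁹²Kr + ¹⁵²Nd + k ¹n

2

Conserve mass number: 246 = 92 + 152 + k, so k = 246 − 244 = 2.
Check atomic number: 96 = 36 + 60 + 0 = 96. ✓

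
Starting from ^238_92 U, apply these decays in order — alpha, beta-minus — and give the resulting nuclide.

Pa-234

Start: (A, Z) = (238, 92).
After α: (234, 90).
After β⁻: (234, 91).
Z = 91 is protactinium.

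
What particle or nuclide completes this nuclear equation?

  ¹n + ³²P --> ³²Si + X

Conserve mass number: 1 + 32 = 32 + A, so A = 1.
Conserve atomic number: 0 + 15 = 14 + Z, so Z = 1.
A = 1 and Z = 1 is ¹H — a proton.

proton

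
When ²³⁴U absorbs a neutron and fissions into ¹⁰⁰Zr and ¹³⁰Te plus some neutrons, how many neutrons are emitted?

Conserve mass number: 235 = 100 + 130 + k, so k = 235 − 230 = 5.
Check atomic number: 92 = 40 + 52 + 0 = 92. ✓

5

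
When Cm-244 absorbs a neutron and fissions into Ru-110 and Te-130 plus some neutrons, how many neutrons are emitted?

Conserve mass number: 245 = 110 + 130 + k, so k = 245 − 240 = 5.
Check atomic number: 96 = 44 + 52 + 0 = 96. ✓

5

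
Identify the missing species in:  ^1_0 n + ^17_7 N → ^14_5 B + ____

alpha particle

Conserve mass number: 1 + 17 = 14 + A, so A = 4.
Conserve atomic number: 0 + 7 = 5 + Z, so Z = 2.
A = 4 and Z = 2 is ^4_2 He — an alpha particle.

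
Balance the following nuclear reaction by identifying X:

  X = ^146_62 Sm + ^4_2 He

Conserve mass number: A = 146 + 4, so A = 150.
Conserve atomic number: Z = 62 + 2, so Z = 64.
Z = 64 is gadolinium, so the species is ^150_64 Gd.

Gd-150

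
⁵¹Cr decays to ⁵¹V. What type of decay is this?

ΔA = 51 − 51 = 0; ΔZ = 23 − 24 = -1.
A is unchanged and Z drops by 1 — a proton has become a neutron (β⁺ emission or electron capture).

beta-plus decay or electron capture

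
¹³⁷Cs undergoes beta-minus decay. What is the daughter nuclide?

Ba-137

Beta-minus decay: mass number changes by +0, atomic number by +1.
A: 137 = 137; Z: 55 + 1 = 56.
Z = 56 is barium, so the daughter is ¹³⁷Ba.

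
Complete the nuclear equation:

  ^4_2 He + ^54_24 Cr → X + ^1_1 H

Conserve mass number: 4 + 54 = A + 1, so A = 57.
Conserve atomic number: 2 + 24 = Z + 1, so Z = 25.
Z = 25 is manganese, so the species is ^57_25 Mn.

Mn-57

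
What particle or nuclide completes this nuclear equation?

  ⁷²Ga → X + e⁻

Conserve mass number: 72 = A + 0, so A = 72.
Conserve atomic number: 31 = Z − 1, so Z = 32.
Z = 32 is germanium, so the species is ⁷²Ge.

Ge-72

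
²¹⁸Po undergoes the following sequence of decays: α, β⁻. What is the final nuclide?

Bi-214

Start: (A, Z) = (218, 84).
After α: (214, 82).
After β⁻: (214, 83).
Z = 83 is bismuth.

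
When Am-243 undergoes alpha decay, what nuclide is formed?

Np-239

Alpha decay: mass number changes by -4, atomic number by -2.
A: 243 − 4 = 239; Z: 95 − 2 = 93.
Z = 93 is neptunium, so the daughter is Np-239.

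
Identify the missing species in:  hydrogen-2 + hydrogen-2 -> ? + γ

He-4

Conserve mass number: 2 + 2 = A + 0, so A = 4.
Conserve atomic number: 1 + 1 = Z + 0, so Z = 2.
A = 4 and Z = 2 is helium-4 — an alpha particle.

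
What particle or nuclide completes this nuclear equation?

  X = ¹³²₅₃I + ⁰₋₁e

Te-132

Conserve mass number: A = 132 + 0, so A = 132.
Conserve atomic number: Z = 53 − 1, so Z = 52.
Z = 52 is tellurium, so the species is ¹³²₅₂Te.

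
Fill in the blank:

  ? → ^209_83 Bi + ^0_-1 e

Pb-209

Conserve mass number: A = 209 + 0, so A = 209.
Conserve atomic number: Z = 83 − 1, so Z = 82.
Z = 82 is lead, so the species is ^209_82 Pb.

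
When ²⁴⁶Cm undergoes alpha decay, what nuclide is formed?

Alpha decay: mass number changes by -4, atomic number by -2.
A: 246 − 4 = 242; Z: 96 − 2 = 94.
Z = 94 is plutonium, so the daughter is ²⁴²Pu.

Pu-242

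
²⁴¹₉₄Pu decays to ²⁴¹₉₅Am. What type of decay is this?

beta-minus decay

ΔA = 241 − 241 = 0; ΔZ = 95 − 94 = +1.
A is unchanged and Z rises by 1 — a neutron has become a proton (β⁻ decay).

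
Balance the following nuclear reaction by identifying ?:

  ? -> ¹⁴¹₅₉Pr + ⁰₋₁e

Ce-141

Conserve mass number: A = 141 + 0, so A = 141.
Conserve atomic number: Z = 59 − 1, so Z = 58.
Z = 58 is cerium, so the species is ¹⁴¹₅₈Ce.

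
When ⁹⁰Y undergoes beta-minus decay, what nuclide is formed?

Zr-90

Beta-minus decay: mass number changes by +0, atomic number by +1.
A: 90 = 90; Z: 39 + 1 = 40.
Z = 40 is zirconium, so the daughter is ⁹⁰Zr.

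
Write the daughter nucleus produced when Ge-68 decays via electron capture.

Electron capture: mass number changes by +0, atomic number by -1.
A: 68 = 68; Z: 32 − 1 = 31.
Z = 31 is gallium, so the daughter is Ga-68.

Ga-68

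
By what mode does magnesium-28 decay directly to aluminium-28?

ΔA = 28 − 28 = 0; ΔZ = 13 − 12 = +1.
A is unchanged and Z rises by 1 — a neutron has become a proton (β⁻ decay).

beta-minus decay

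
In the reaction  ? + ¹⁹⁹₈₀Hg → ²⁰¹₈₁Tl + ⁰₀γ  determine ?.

Conserve mass number: A + 199 = 201 + 0, so A = 2.
Conserve atomic number: Z + 80 = 81 + 0, so Z = 1.
A = 2 and Z = 1 is ²₁H — a deuteron.

deuteron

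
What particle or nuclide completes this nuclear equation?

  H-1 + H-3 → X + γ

He-4

Conserve mass number: 1 + 3 = A + 0, so A = 4.
Conserve atomic number: 1 + 1 = Z + 0, so Z = 2.
A = 4 and Z = 2 is He-4 — an alpha particle.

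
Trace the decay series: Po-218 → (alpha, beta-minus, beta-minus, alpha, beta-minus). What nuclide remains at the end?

Start: (A, Z) = (218, 84).
After α: (214, 82).
After β⁻: (214, 83).
After β⁻: (214, 84).
After α: (210, 82).
After β⁻: (210, 83).
Z = 83 is bismuth.

Bi-210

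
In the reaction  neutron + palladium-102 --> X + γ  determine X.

Pd-103

Conserve mass number: 1 + 102 = A + 0, so A = 103.
Conserve atomic number: 0 + 46 = Z + 0, so Z = 46.
Z = 46 is palladium, so the species is palladium-103.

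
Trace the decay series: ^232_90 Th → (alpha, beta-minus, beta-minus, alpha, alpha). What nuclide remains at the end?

Start: (A, Z) = (232, 90).
After α: (228, 88).
After β⁻: (228, 89).
After β⁻: (228, 90).
After α: (224, 88).
After α: (220, 86).
Z = 86 is radon.

Rn-220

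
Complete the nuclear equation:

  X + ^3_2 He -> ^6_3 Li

triton

Conserve mass number: A + 3 = 6, so A = 3.
Conserve atomic number: Z + 2 = 3, so Z = 1.
A = 3 and Z = 1 is ^3_1 H — a triton.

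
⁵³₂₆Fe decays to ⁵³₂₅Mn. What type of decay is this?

beta-plus decay or electron capture

ΔA = 53 − 53 = 0; ΔZ = 25 − 26 = -1.
A is unchanged and Z drops by 1 — a proton has become a neutron (β⁺ emission or electron capture).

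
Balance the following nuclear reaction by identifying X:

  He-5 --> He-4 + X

Conserve mass number: 5 = 4 + A, so A = 1.
Conserve atomic number: 2 = 2 + Z, so Z = 0.
A = 1 and Z = 0 is n — a neutron.

neutron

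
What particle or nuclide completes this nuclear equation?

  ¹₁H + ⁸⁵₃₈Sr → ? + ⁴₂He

Rb-82

Conserve mass number: 1 + 85 = A + 4, so A = 82.
Conserve atomic number: 1 + 38 = Z + 2, so Z = 37.
Z = 37 is rubidium, so the species is ⁸²₃₇Rb.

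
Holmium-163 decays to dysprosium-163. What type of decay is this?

beta-plus decay or electron capture

ΔA = 163 − 163 = 0; ΔZ = 66 − 67 = -1.
A is unchanged and Z drops by 1 — a proton has become a neutron (β⁺ emission or electron capture).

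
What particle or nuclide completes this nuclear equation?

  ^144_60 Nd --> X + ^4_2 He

Conserve mass number: 144 = A + 4, so A = 140.
Conserve atomic number: 60 = Z + 2, so Z = 58.
Z = 58 is cerium, so the species is ^140_58 Ce.

Ce-140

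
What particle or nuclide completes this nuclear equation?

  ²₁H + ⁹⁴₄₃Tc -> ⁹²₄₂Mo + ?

alpha particle

Conserve mass number: 2 + 94 = 92 + A, so A = 4.
Conserve atomic number: 1 + 43 = 42 + Z, so Z = 2.
A = 4 and Z = 2 is ⁴₂He — an alpha particle.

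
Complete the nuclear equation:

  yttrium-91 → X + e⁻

Conserve mass number: 91 = A + 0, so A = 91.
Conserve atomic number: 39 = Z − 1, so Z = 40.
Z = 40 is zirconium, so the species is zirconium-91.

Zr-91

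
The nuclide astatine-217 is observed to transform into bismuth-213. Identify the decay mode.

alpha decay

ΔA = 213 − 217 = -4; ΔZ = 83 − 85 = -2.
A drops by 4 and Z drops by 2 — the signature of alpha emission.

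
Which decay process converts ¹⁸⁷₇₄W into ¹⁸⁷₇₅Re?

ΔA = 187 − 187 = 0; ΔZ = 75 − 74 = +1.
A is unchanged and Z rises by 1 — a neutron has become a proton (β⁻ decay).

beta-minus decay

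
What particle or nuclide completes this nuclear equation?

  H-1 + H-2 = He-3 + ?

Conserve mass number: 1 + 2 = 3 + A, so A = 0.
Conserve atomic number: 1 + 1 = 2 + Z, so Z = 0.
A = 0 and Z = 0 is γ — a gamma ray.

gamma ray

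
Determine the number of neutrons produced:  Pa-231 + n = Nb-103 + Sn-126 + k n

Conserve mass number: 232 = 103 + 126 + k, so k = 232 − 229 = 3.
Check atomic number: 91 = 41 + 50 + 0 = 91. ✓

3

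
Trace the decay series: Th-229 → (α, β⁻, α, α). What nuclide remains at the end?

Start: (A, Z) = (229, 90).
After α: (225, 88).
After β⁻: (225, 89).
After α: (221, 87).
After α: (217, 85).
Z = 85 is astatine.

At-217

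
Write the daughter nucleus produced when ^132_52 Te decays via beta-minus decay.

Beta-minus decay: mass number changes by +0, atomic number by +1.
A: 132 = 132; Z: 52 + 1 = 53.
Z = 53 is iodine, so the daughter is ^132_53 I.

I-132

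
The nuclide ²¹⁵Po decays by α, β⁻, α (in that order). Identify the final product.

Tl-207

Start: (A, Z) = (215, 84).
After α: (211, 82).
After β⁻: (211, 83).
After α: (207, 81).
Z = 81 is thallium.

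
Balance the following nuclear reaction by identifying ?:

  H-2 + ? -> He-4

deuteron

Conserve mass number: 2 + A = 4, so A = 2.
Conserve atomic number: 1 + Z = 2, so Z = 1.
A = 2 and Z = 1 is H-2 — a deuteron.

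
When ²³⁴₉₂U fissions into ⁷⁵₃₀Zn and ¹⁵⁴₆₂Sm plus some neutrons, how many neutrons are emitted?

Conserve mass number: 234 = 75 + 154 + k, so k = 234 − 229 = 5.
Check atomic number: 92 = 30 + 62 + 0 = 92. ✓

5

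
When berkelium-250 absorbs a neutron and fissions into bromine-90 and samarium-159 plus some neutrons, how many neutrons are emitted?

2

Conserve mass number: 251 = 90 + 159 + k, so k = 251 − 249 = 2.
Check atomic number: 97 = 35 + 62 + 0 = 97. ✓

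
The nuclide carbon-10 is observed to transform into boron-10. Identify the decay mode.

ΔA = 10 − 10 = 0; ΔZ = 5 − 6 = -1.
A is unchanged and Z drops by 1 — a proton has become a neutron (β⁺ emission or electron capture).

beta-plus decay or electron capture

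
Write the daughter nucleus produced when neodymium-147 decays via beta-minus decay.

Beta-minus decay: mass number changes by +0, atomic number by +1.
A: 147 = 147; Z: 60 + 1 = 61.
Z = 61 is promethium, so the daughter is promethium-147.

Pm-147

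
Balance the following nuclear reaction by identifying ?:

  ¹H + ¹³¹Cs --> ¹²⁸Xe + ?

alpha particle

Conserve mass number: 1 + 131 = 128 + A, so A = 4.
Conserve atomic number: 1 + 55 = 54 + Z, so Z = 2.
A = 4 and Z = 2 is ⁴He — an alpha particle.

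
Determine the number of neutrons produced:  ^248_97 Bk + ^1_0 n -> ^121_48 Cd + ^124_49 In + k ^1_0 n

4

Conserve mass number: 249 = 121 + 124 + k, so k = 249 − 245 = 4.
Check atomic number: 97 = 48 + 49 + 0 = 97. ✓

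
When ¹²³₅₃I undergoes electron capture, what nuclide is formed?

Te-123

Electron capture: mass number changes by +0, atomic number by -1.
A: 123 = 123; Z: 53 − 1 = 52.
Z = 52 is tellurium, so the daughter is ¹²³₅₂Te.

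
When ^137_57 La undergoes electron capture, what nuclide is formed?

Electron capture: mass number changes by +0, atomic number by -1.
A: 137 = 137; Z: 57 − 1 = 56.
Z = 56 is barium, so the daughter is ^137_56 Ba.

Ba-137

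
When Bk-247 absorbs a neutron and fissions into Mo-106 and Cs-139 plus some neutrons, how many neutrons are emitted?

Conserve mass number: 248 = 106 + 139 + k, so k = 248 − 245 = 3.
Check atomic number: 97 = 42 + 55 + 0 = 97. ✓

3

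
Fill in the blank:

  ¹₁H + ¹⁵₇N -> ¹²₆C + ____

Conserve mass number: 1 + 15 = 12 + A, so A = 4.
Conserve atomic number: 1 + 7 = 6 + Z, so Z = 2.
A = 4 and Z = 2 is ⁴₂He — an alpha particle.

alpha particle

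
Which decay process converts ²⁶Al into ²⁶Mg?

ΔA = 26 − 26 = 0; ΔZ = 12 − 13 = -1.
A is unchanged and Z drops by 1 — a proton has become a neutron (β⁺ emission or electron capture).

beta-plus decay or electron capture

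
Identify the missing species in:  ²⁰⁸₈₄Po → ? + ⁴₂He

Conserve mass number: 208 = A + 4, so A = 204.
Conserve atomic number: 84 = Z + 2, so Z = 82.
Z = 82 is lead, so the species is ²⁰⁴₈₂Pb.

Pb-204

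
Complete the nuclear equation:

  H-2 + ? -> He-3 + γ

proton

Conserve mass number: 2 + A = 3 + 0, so A = 1.
Conserve atomic number: 1 + Z = 2 + 0, so Z = 1.
A = 1 and Z = 1 is H-1 — a proton.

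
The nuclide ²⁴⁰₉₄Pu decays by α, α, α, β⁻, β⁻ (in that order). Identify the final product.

Start: (A, Z) = (240, 94).
After α: (236, 92).
After α: (232, 90).
After α: (228, 88).
After β⁻: (228, 89).
After β⁻: (228, 90).
Z = 90 is thorium.

Th-228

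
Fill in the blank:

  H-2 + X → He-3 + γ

proton

Conserve mass number: 2 + A = 3 + 0, so A = 1.
Conserve atomic number: 1 + Z = 2 + 0, so Z = 1.
A = 1 and Z = 1 is H-1 — a proton.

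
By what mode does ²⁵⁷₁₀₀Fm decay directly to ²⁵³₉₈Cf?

alpha decay

ΔA = 253 − 257 = -4; ΔZ = 98 − 100 = -2.
A drops by 4 and Z drops by 2 — the signature of alpha emission.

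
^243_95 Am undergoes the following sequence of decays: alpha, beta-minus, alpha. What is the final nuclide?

Start: (A, Z) = (243, 95).
After α: (239, 93).
After β⁻: (239, 94).
After α: (235, 92).
Z = 92 is uranium.

U-235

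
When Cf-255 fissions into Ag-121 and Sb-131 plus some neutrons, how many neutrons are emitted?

Conserve mass number: 255 = 121 + 131 + k, so k = 255 − 252 = 3.
Check atomic number: 98 = 47 + 51 + 0 = 98. ✓

3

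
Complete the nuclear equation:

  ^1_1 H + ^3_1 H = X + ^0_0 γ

Conserve mass number: 1 + 3 = A + 0, so A = 4.
Conserve atomic number: 1 + 1 = Z + 0, so Z = 2.
A = 4 and Z = 2 is ^4_2 He — an alpha particle.

He-4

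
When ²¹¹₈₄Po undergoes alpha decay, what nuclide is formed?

Pb-207

Alpha decay: mass number changes by -4, atomic number by -2.
A: 211 − 4 = 207; Z: 84 − 2 = 82.
Z = 82 is lead, so the daughter is ²⁰⁷₈₂Pb.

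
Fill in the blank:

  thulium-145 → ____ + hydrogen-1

Er-144

Conserve mass number: 145 = A + 1, so A = 144.
Conserve atomic number: 69 = Z + 1, so Z = 68.
Z = 68 is erbium, so the species is erbium-144.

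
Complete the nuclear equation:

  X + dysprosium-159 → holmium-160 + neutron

deuteron

Conserve mass number: A + 159 = 160 + 1, so A = 2.
Conserve atomic number: Z + 66 = 67 + 0, so Z = 1.
A = 2 and Z = 1 is hydrogen-2 — a deuteron.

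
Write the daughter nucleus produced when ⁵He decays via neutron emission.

Neutron emission: mass number changes by -1, atomic number by +0.
A: 5 − 1 = 4; Z: 2 = 2.
Z = 2 is helium, so the daughter is ⁴He.

He-4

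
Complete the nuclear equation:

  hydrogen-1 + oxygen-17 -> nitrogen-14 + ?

Conserve mass number: 1 + 17 = 14 + A, so A = 4.
Conserve atomic number: 1 + 8 = 7 + Z, so Z = 2.
A = 4 and Z = 2 is helium-4 — an alpha particle.

alpha particle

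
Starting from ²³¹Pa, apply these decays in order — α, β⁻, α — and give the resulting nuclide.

Ra-223

Start: (A, Z) = (231, 91).
After α: (227, 89).
After β⁻: (227, 90).
After α: (223, 88).
Z = 88 is radium.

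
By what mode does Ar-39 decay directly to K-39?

ΔA = 39 − 39 = 0; ΔZ = 19 − 18 = +1.
A is unchanged and Z rises by 1 — a neutron has become a proton (β⁻ decay).

beta-minus decay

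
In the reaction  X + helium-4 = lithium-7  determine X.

Conserve mass number: A + 4 = 7, so A = 3.
Conserve atomic number: Z + 2 = 3, so Z = 1.
A = 3 and Z = 1 is hydrogen-3 — a triton.

triton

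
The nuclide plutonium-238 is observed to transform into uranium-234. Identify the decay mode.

ΔA = 234 − 238 = -4; ΔZ = 92 − 94 = -2.
A drops by 4 and Z drops by 2 — the signature of alpha emission.

alpha decay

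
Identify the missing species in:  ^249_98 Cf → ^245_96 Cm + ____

Conserve mass number: 249 = 245 + A, so A = 4.
Conserve atomic number: 98 = 96 + Z, so Z = 2.
A = 4 and Z = 2 is ^4_2 He — an alpha particle.

alpha particle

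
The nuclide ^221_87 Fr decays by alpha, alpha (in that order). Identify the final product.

Bi-213

Start: (A, Z) = (221, 87).
After α: (217, 85).
After α: (213, 83).
Z = 83 is bismuth.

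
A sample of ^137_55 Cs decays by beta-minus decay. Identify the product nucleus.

Beta-minus decay: mass number changes by +0, atomic number by +1.
A: 137 = 137; Z: 55 + 1 = 56.
Z = 56 is barium, so the daughter is ^137_56 Ba.

Ba-137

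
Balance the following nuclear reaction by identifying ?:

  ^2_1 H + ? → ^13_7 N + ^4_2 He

O-15

Conserve mass number: 2 + A = 13 + 4, so A = 15.
Conserve atomic number: 1 + Z = 7 + 2, so Z = 8.
Z = 8 is oxygen, so the species is ^15_8 O.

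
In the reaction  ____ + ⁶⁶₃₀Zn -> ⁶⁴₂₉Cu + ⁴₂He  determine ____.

Conserve mass number: A + 66 = 64 + 4, so A = 2.
Conserve atomic number: Z + 30 = 29 + 2, so Z = 1.
A = 2 and Z = 1 is ²₁H — a deuteron.

deuteron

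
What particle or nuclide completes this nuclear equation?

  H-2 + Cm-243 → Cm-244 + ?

proton

Conserve mass number: 2 + 243 = 244 + A, so A = 1.
Conserve atomic number: 1 + 96 = 96 + Z, so Z = 1.
A = 1 and Z = 1 is H-1 — a proton.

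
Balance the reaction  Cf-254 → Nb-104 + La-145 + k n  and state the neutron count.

Conserve mass number: 254 = 104 + 145 + k, so k = 254 − 249 = 5.
Check atomic number: 98 = 41 + 57 + 0 = 98. ✓

5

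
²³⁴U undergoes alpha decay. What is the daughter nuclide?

Th-230

Alpha decay: mass number changes by -4, atomic number by -2.
A: 234 − 4 = 230; Z: 92 − 2 = 90.
Z = 90 is thorium, so the daughter is ²³⁰Th.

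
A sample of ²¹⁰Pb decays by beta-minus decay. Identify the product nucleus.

Bi-210

Beta-minus decay: mass number changes by +0, atomic number by +1.
A: 210 = 210; Z: 82 + 1 = 83.
Z = 83 is bismuth, so the daughter is ²¹⁰Bi.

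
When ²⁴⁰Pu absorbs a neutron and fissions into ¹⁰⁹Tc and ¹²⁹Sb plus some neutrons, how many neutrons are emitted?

Conserve mass number: 241 = 109 + 129 + k, so k = 241 − 238 = 3.
Check atomic number: 94 = 43 + 51 + 0 = 94. ✓

3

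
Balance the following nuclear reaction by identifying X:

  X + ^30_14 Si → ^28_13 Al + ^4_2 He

Conserve mass number: A + 30 = 28 + 4, so A = 2.
Conserve atomic number: Z + 14 = 13 + 2, so Z = 1.
A = 2 and Z = 1 is ^2_1 H — a deuteron.

deuteron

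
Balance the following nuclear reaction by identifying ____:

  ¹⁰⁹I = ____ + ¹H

Te-108

Conserve mass number: 109 = A + 1, so A = 108.
Conserve atomic number: 53 = Z + 1, so Z = 52.
Z = 52 is tellurium, so the species is ¹⁰⁸Te.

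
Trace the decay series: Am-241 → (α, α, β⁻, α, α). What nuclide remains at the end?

Ra-225

Start: (A, Z) = (241, 95).
After α: (237, 93).
After α: (233, 91).
After β⁻: (233, 92).
After α: (229, 90).
After α: (225, 88).
Z = 88 is radium.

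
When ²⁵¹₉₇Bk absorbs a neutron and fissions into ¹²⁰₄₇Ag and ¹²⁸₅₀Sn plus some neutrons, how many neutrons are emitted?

Conserve mass number: 252 = 120 + 128 + k, so k = 252 − 248 = 4.
Check atomic number: 97 = 47 + 50 + 0 = 97. ✓

4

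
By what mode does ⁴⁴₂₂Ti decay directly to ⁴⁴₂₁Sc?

beta-plus decay or electron capture

ΔA = 44 − 44 = 0; ΔZ = 21 − 22 = -1.
A is unchanged and Z drops by 1 — a proton has become a neutron (β⁺ emission or electron capture).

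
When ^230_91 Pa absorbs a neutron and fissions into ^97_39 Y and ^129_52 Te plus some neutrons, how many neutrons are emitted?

Conserve mass number: 231 = 97 + 129 + k, so k = 231 − 226 = 5.
Check atomic number: 91 = 39 + 52 + 0 = 91. ✓

5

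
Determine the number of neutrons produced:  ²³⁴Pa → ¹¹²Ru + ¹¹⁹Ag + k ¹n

3

Conserve mass number: 234 = 112 + 119 + k, so k = 234 − 231 = 3.
Check atomic number: 91 = 44 + 47 + 0 = 91. ✓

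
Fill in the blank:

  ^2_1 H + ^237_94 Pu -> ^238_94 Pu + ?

proton

Conserve mass number: 2 + 237 = 238 + A, so A = 1.
Conserve atomic number: 1 + 94 = 94 + Z, so Z = 1.
A = 1 and Z = 1 is ^1_1 H — a proton.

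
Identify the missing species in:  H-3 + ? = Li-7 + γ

alpha particle

Conserve mass number: 3 + A = 7 + 0, so A = 4.
Conserve atomic number: 1 + Z = 3 + 0, so Z = 2.
A = 4 and Z = 2 is He-4 — an alpha particle.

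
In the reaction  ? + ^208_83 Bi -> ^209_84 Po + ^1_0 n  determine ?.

Conserve mass number: A + 208 = 209 + 1, so A = 2.
Conserve atomic number: Z + 83 = 84 + 0, so Z = 1.
A = 2 and Z = 1 is ^2_1 H — a deuteron.

deuteron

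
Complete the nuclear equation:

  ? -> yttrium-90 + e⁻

Conserve mass number: A = 90 + 0, so A = 90.
Conserve atomic number: Z = 39 − 1, so Z = 38.
Z = 38 is strontium, so the species is strontium-90.

Sr-90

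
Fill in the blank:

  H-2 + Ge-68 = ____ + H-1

Conserve mass number: 2 + 68 = A + 1, so A = 69.
Conserve atomic number: 1 + 32 = Z + 1, so Z = 32.
Z = 32 is germanium, so the species is Ge-69.

Ge-69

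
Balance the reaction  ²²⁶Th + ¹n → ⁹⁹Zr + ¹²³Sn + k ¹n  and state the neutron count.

5

Conserve mass number: 227 = 99 + 123 + k, so k = 227 − 222 = 5.
Check atomic number: 90 = 40 + 50 + 0 = 90. ✓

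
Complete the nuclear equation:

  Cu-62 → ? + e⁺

Conserve mass number: 62 = A + 0, so A = 62.
Conserve atomic number: 29 = Z + 1, so Z = 28.
Z = 28 is nickel, so the species is Ni-62.

Ni-62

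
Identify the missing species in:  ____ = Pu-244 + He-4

Conserve mass number: A = 244 + 4, so A = 248.
Conserve atomic number: Z = 94 + 2, so Z = 96.
Z = 96 is curium, so the species is Cm-248.

Cm-248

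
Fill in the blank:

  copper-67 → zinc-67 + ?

Conserve mass number: 67 = 67 + A, so A = 0.
Conserve atomic number: 29 = 30 + Z, so Z = -1.
A = 0 and Z = -1 is e⁻ — a beta-minus particle.

beta-minus particle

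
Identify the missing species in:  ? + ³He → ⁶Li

Conserve mass number: A + 3 = 6, so A = 3.
Conserve atomic number: Z + 2 = 3, so Z = 1.
A = 3 and Z = 1 is ³H — a triton.

triton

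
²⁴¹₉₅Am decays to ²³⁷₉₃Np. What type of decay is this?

alpha decay

ΔA = 237 − 241 = -4; ΔZ = 93 − 95 = -2.
A drops by 4 and Z drops by 2 — the signature of alpha emission.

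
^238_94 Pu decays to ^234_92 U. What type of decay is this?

alpha decay

ΔA = 234 − 238 = -4; ΔZ = 92 − 94 = -2.
A drops by 4 and Z drops by 2 — the signature of alpha emission.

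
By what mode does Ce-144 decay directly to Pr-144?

ΔA = 144 − 144 = 0; ΔZ = 59 − 58 = +1.
A is unchanged and Z rises by 1 — a neutron has become a proton (β⁻ decay).

beta-minus decay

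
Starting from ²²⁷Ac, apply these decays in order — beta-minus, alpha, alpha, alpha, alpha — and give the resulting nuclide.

Pb-211

Start: (A, Z) = (227, 89).
After β⁻: (227, 90).
After α: (223, 88).
After α: (219, 86).
After α: (215, 84).
After α: (211, 82).
Z = 82 is lead.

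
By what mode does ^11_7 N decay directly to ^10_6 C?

ΔA = 10 − 11 = -1; ΔZ = 6 − 7 = -1.
A drops by 1 and Z drops by 1 — a proton was emitted.

proton emission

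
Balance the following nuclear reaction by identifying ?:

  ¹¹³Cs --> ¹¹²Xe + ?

Conserve mass number: 113 = 112 + A, so A = 1.
Conserve atomic number: 55 = 54 + Z, so Z = 1.
A = 1 and Z = 1 is ¹H — a proton.

proton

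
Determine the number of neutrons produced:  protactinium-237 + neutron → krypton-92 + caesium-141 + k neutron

5

Conserve mass number: 238 = 92 + 141 + k, so k = 238 − 233 = 5.
Check atomic number: 91 = 36 + 55 + 0 = 91. ✓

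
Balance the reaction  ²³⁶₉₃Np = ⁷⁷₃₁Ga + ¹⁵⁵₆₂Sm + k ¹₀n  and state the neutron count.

Conserve mass number: 236 = 77 + 155 + k, so k = 236 − 232 = 4.
Check atomic number: 93 = 31 + 62 + 0 = 93. ✓

4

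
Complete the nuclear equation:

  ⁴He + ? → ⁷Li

triton

Conserve mass number: 4 + A = 7, so A = 3.
Conserve atomic number: 2 + Z = 3, so Z = 1.
A = 3 and Z = 1 is ³H — a triton.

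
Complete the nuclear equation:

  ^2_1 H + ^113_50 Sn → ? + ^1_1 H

Sn-114

Conserve mass number: 2 + 113 = A + 1, so A = 114.
Conserve atomic number: 1 + 50 = Z + 1, so Z = 50.
Z = 50 is tin, so the species is ^114_50 Sn.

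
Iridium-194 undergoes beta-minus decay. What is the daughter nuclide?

Pt-194

Beta-minus decay: mass number changes by +0, atomic number by +1.
A: 194 = 194; Z: 77 + 1 = 78.
Z = 78 is platinum, so the daughter is platinum-194.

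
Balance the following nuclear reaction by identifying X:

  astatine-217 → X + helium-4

Conserve mass number: 217 = A + 4, so A = 213.
Conserve atomic number: 85 = Z + 2, so Z = 83.
Z = 83 is bismuth, so the species is bismuth-213.

Bi-213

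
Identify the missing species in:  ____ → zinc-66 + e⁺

Conserve mass number: A = 66 + 0, so A = 66.
Conserve atomic number: Z = 30 + 1, so Z = 31.
Z = 31 is gallium, so the species is gallium-66.

Ga-66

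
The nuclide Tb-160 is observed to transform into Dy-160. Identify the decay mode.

ΔA = 160 − 160 = 0; ΔZ = 66 − 65 = +1.
A is unchanged and Z rises by 1 — a neutron has become a proton (β⁻ decay).

beta-minus decay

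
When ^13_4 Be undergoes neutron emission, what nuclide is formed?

Be-12

Neutron emission: mass number changes by -1, atomic number by +0.
A: 13 − 1 = 12; Z: 4 = 4.
Z = 4 is beryllium, so the daughter is ^12_4 Be.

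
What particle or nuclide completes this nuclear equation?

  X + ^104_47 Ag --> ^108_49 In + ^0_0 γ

alpha particle

Conserve mass number: A + 104 = 108 + 0, so A = 4.
Conserve atomic number: Z + 47 = 49 + 0, so Z = 2.
A = 4 and Z = 2 is ^4_2 He — an alpha particle.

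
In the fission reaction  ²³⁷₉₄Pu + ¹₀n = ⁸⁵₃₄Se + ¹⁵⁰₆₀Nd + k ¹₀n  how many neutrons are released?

Conserve mass number: 238 = 85 + 150 + k, so k = 238 − 235 = 3.
Check atomic number: 94 = 34 + 60 + 0 = 94. ✓

3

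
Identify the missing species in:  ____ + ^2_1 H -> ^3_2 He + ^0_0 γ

proton

Conserve mass number: A + 2 = 3 + 0, so A = 1.
Conserve atomic number: Z + 1 = 2 + 0, so Z = 1.
A = 1 and Z = 1 is ^1_1 H — a proton.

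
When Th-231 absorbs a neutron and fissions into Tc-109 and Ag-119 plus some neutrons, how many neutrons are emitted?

4

Conserve mass number: 232 = 109 + 119 + k, so k = 232 − 228 = 4.
Check atomic number: 90 = 43 + 47 + 0 = 90. ✓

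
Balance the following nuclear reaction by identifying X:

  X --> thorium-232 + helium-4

U-236

Conserve mass number: A = 232 + 4, so A = 236.
Conserve atomic number: Z = 90 + 2, so Z = 92.
Z = 92 is uranium, so the species is uranium-236.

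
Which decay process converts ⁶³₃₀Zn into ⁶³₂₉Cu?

beta-plus decay or electron capture

ΔA = 63 − 63 = 0; ΔZ = 29 − 30 = -1.
A is unchanged and Z drops by 1 — a proton has become a neutron (β⁺ emission or electron capture).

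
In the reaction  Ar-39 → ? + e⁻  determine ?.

K-39

Conserve mass number: 39 = A + 0, so A = 39.
Conserve atomic number: 18 = Z − 1, so Z = 19.
Z = 19 is potassium, so the species is K-39.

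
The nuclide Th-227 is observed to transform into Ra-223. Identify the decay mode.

alpha decay

ΔA = 223 − 227 = -4; ΔZ = 88 − 90 = -2.
A drops by 4 and Z drops by 2 — the signature of alpha emission.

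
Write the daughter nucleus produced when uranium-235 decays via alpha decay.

Th-231

Alpha decay: mass number changes by -4, atomic number by -2.
A: 235 − 4 = 231; Z: 92 − 2 = 90.
Z = 90 is thorium, so the daughter is thorium-231.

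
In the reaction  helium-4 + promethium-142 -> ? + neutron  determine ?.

Eu-145

Conserve mass number: 4 + 142 = A + 1, so A = 145.
Conserve atomic number: 2 + 61 = Z + 0, so Z = 63.
Z = 63 is europium, so the species is europium-145.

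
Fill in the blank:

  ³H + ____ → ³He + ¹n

Conserve mass number: 3 + A = 3 + 1, so A = 1.
Conserve atomic number: 1 + Z = 2 + 0, so Z = 1.
A = 1 and Z = 1 is ¹H — a proton.

proton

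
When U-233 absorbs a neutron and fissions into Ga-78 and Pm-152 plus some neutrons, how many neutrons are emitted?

Conserve mass number: 234 = 78 + 152 + k, so k = 234 − 230 = 4.
Check atomic number: 92 = 31 + 61 + 0 = 92. ✓

4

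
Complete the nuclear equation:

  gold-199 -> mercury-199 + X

Conserve mass number: 199 = 199 + A, so A = 0.
Conserve atomic number: 79 = 80 + Z, so Z = -1.
A = 0 and Z = -1 is e⁻ — a beta-minus particle.

beta-minus particle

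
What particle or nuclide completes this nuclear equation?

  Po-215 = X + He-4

Pb-211

Conserve mass number: 215 = A + 4, so A = 211.
Conserve atomic number: 84 = Z + 2, so Z = 82.
Z = 82 is lead, so the species is Pb-211.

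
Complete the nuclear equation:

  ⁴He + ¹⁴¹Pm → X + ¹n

Eu-144

Conserve mass number: 4 + 141 = A + 1, so A = 144.
Conserve atomic number: 2 + 61 = Z + 0, so Z = 63.
Z = 63 is europium, so the species is ¹⁴⁴Eu.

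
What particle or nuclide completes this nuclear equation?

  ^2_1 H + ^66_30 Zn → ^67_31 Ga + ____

neutron

Conserve mass number: 2 + 66 = 67 + A, so A = 1.
Conserve atomic number: 1 + 30 = 31 + Z, so Z = 0.
A = 1 and Z = 0 is ^1_0 n — a neutron.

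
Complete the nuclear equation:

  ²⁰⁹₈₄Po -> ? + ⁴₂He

Pb-205

Conserve mass number: 209 = A + 4, so A = 205.
Conserve atomic number: 84 = Z + 2, so Z = 82.
Z = 82 is lead, so the species is ²⁰⁵₈₂Pb.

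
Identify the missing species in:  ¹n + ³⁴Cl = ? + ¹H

S-34

Conserve mass number: 1 + 34 = A + 1, so A = 34.
Conserve atomic number: 0 + 17 = Z + 1, so Z = 16.
Z = 16 is sulfur, so the species is ³⁴S.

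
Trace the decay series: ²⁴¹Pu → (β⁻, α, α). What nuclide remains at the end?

Start: (A, Z) = (241, 94).
After β⁻: (241, 95).
After α: (237, 93).
After α: (233, 91).
Z = 91 is protactinium.

Pa-233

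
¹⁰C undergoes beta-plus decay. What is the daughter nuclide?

B-10

Beta-plus decay: mass number changes by +0, atomic number by -1.
A: 10 = 10; Z: 6 − 1 = 5.
Z = 5 is boron, so the daughter is ¹⁰B.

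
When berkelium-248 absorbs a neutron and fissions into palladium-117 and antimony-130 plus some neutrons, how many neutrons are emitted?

2

Conserve mass number: 249 = 117 + 130 + k, so k = 249 − 247 = 2.
Check atomic number: 97 = 46 + 51 + 0 = 97. ✓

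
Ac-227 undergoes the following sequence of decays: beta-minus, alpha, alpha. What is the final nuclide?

Start: (A, Z) = (227, 89).
After β⁻: (227, 90).
After α: (223, 88).
After α: (219, 86).
Z = 86 is radon.

Rn-219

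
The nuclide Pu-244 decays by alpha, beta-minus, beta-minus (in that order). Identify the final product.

Start: (A, Z) = (244, 94).
After α: (240, 92).
After β⁻: (240, 93).
After β⁻: (240, 94).
Z = 94 is plutonium.

Pu-240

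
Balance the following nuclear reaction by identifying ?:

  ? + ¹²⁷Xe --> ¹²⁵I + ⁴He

Conserve mass number: A + 127 = 125 + 4, so A = 2.
Conserve atomic number: Z + 54 = 53 + 2, so Z = 1.
A = 2 and Z = 1 is ²H — a deuteron.

deuteron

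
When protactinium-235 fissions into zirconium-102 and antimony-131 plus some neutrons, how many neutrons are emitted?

2

Conserve mass number: 235 = 102 + 131 + k, so k = 235 − 233 = 2.
Check atomic number: 91 = 40 + 51 + 0 = 91. ✓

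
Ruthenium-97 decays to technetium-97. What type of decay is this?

ΔA = 97 − 97 = 0; ΔZ = 43 − 44 = -1.
A is unchanged and Z drops by 1 — a proton has become a neutron (β⁺ emission or electron capture).

beta-plus decay or electron capture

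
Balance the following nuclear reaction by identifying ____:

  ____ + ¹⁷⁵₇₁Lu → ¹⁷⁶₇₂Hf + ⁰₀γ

proton

Conserve mass number: A + 175 = 176 + 0, so A = 1.
Conserve atomic number: Z + 71 = 72 + 0, so Z = 1.
A = 1 and Z = 1 is ¹₁H — a proton.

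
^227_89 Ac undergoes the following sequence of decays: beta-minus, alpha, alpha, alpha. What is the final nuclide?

Po-215

Start: (A, Z) = (227, 89).
After β⁻: (227, 90).
After α: (223, 88).
After α: (219, 86).
After α: (215, 84).
Z = 84 is polonium.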